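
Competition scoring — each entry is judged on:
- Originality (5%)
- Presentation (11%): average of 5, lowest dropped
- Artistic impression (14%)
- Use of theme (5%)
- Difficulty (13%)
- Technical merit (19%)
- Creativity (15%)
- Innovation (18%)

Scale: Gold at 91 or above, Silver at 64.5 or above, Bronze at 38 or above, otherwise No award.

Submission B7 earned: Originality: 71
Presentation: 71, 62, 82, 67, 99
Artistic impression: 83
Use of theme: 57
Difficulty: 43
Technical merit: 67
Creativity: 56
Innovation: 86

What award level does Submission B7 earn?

Silver

Presentation: drop 62 → average of remaining 4 = 319/4 = 79.75
Weighted total:
  Originality 71 × 0.05 = 3.55
  Presentation 79.75 × 0.11 = 8.7725
  Artistic impression 83 × 0.14 = 11.62
  Use of theme 57 × 0.05 = 2.85
  Difficulty 43 × 0.13 = 5.59
  Technical merit 67 × 0.19 = 12.73
  Creativity 56 × 0.15 = 8.4
  Innovation 86 × 0.18 = 15.48
Sum = 68.9925
68.9925 is ≥ 64.5 and < 91 → Silver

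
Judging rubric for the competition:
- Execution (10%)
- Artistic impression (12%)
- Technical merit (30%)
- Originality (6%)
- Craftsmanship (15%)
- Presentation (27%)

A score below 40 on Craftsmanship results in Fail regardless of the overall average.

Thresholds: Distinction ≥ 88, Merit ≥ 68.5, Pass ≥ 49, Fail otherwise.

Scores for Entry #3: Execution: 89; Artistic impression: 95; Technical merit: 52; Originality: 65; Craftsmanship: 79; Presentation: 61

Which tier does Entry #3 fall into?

Pass

Craftsmanship score 79 ≥ 40: minimum met.
Weighted total:
  Execution 89 × 0.1 = 8.9
  Artistic impression 95 × 0.12 = 11.4
  Technical merit 52 × 0.3 = 15.6
  Originality 65 × 0.06 = 3.9
  Craftsmanship 79 × 0.15 = 11.85
  Presentation 61 × 0.27 = 16.47
Sum = 68.12
68.12 is ≥ 49 and < 68.5 → Pass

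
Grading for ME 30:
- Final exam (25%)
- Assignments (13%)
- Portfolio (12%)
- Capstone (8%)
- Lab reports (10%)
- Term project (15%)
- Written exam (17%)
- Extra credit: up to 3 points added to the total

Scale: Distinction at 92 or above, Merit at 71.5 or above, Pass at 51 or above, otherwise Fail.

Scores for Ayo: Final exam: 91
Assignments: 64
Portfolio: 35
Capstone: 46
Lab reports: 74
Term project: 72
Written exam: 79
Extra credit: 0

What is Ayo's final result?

Pass

Weighted total:
  Final exam 91 × 0.25 = 22.75
  Assignments 64 × 0.13 = 8.32
  Portfolio 35 × 0.12 = 4.2
  Capstone 46 × 0.08 = 3.68
  Lab reports 74 × 0.1 = 7.4
  Term project 72 × 0.15 = 10.8
  Written exam 79 × 0.17 = 13.43
Sum = 70.58
Extra credit: 70.58 + 0 = 70.58
70.58 is ≥ 51 and < 71.5 → Pass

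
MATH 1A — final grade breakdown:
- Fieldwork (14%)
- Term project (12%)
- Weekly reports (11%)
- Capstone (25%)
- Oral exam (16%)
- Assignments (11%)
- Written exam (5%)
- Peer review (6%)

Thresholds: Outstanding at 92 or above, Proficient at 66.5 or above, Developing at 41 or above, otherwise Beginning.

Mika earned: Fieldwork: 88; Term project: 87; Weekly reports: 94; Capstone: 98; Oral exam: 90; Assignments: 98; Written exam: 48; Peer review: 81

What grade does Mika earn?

Weighted total:
  Fieldwork 88 × 0.14 = 12.32
  Term project 87 × 0.12 = 10.44
  Weekly reports 94 × 0.11 = 10.34
  Capstone 98 × 0.25 = 24.5
  Oral exam 90 × 0.16 = 14.4
  Assignments 98 × 0.11 = 10.78
  Written exam 48 × 0.05 = 2.4
  Peer review 81 × 0.06 = 4.86
Sum = 90.04
90.04 is ≥ 66.5 and < 92 → Proficient

Proficient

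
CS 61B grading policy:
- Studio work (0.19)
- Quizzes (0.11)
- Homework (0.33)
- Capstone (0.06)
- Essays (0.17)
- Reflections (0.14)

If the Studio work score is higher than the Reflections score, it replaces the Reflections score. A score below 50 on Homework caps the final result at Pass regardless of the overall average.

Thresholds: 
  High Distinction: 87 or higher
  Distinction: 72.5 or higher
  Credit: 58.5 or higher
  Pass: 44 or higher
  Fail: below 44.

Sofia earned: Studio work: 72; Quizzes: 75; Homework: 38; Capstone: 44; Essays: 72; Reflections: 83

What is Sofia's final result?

Studio work (72) ≤ Reflections (83), so Reflections stays at 83.
Homework score 38 < 50: minimum not met.
Weighted total:
  Studio work 72 × 0.19 = 13.68
  Quizzes 75 × 0.11 = 8.25
  Homework 38 × 0.33 = 12.54
  Capstone 44 × 0.06 = 2.64
  Essays 72 × 0.17 = 12.24
  Reflections 83 × 0.14 = 11.62
Sum = 60.97
60.97 would be Credit; cap at Pass applies → Pass.

Pass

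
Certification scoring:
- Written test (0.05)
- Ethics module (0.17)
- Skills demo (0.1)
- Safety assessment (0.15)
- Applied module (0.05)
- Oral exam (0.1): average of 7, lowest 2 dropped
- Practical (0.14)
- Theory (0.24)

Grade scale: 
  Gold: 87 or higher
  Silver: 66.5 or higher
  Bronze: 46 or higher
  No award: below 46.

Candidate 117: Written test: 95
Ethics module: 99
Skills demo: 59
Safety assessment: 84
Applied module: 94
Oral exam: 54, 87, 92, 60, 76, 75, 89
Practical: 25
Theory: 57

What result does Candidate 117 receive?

Oral exam: drop 54, 60 → average of remaining 5 = 419/5 = 83.8
Weighted total:
  Written test 95 × 0.05 = 4.75
  Ethics module 99 × 0.17 = 16.83
  Skills demo 59 × 0.1 = 5.9
  Safety assessment 84 × 0.15 = 12.6
  Applied module 94 × 0.05 = 4.7
  Oral exam 83.8 × 0.1 = 8.38
  Practical 25 × 0.14 = 3.5
  Theory 57 × 0.24 = 13.68
Sum = 70.34
70.34 is ≥ 66.5 and < 87 → Silver

Silver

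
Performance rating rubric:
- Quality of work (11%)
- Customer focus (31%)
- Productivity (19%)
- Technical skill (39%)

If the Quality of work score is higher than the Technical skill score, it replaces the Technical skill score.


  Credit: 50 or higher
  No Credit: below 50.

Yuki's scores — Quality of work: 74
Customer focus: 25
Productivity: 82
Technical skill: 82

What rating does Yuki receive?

Credit

Quality of work (74) ≤ Technical skill (82), so Technical skill stays at 82.
Weighted total:
  Quality of work 74 × 0.11 = 8.14
  Customer focus 25 × 0.31 = 7.75
  Productivity 82 × 0.19 = 15.58
  Technical skill 82 × 0.39 = 31.98
Sum = 63.45
63.45 ≥ 50 → Credit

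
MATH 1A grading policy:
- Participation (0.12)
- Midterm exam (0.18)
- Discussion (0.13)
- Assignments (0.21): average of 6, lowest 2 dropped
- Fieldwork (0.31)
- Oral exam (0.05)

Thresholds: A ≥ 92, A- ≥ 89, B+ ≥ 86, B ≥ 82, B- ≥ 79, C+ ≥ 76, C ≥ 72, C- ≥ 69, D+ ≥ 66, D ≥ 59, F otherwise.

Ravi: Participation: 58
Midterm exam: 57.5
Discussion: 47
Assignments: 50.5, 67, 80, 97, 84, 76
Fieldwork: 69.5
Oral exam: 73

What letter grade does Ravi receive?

D+

Assignments: drop 50.5, 67 → average of remaining 4 = 337/4 = 84.25
Weighted total:
  Participation 58 × 0.12 = 6.96
  Midterm exam 57.5 × 0.18 = 10.35
  Discussion 47 × 0.13 = 6.11
  Assignments 84.25 × 0.21 = 17.6925
  Fieldwork 69.5 × 0.31 = 21.545
  Oral exam 73 × 0.05 = 3.65
Sum = 66.3075
66.3075 is ≥ 66 and < 69 → D+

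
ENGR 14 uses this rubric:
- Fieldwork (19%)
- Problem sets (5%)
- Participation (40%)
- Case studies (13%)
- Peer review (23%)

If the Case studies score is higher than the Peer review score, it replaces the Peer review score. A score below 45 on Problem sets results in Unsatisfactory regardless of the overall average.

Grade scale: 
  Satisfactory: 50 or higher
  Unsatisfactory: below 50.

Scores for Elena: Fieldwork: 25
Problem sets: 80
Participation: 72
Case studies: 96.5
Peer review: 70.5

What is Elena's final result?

Case studies (96.5) > Peer review (70.5), so Peer review counts as 96.5.
Problem sets score 80 ≥ 45: minimum met.
Weighted total:
  Fieldwork 25 × 0.19 = 4.75
  Problem sets 80 × 0.05 = 4
  Participation 72 × 0.4 = 28.8
  Case studies 96.5 × 0.13 = 12.545
  Peer review 96.5 × 0.23 = 22.195
Sum = 72.29
72.29 ≥ 50 → Satisfactory

Satisfactory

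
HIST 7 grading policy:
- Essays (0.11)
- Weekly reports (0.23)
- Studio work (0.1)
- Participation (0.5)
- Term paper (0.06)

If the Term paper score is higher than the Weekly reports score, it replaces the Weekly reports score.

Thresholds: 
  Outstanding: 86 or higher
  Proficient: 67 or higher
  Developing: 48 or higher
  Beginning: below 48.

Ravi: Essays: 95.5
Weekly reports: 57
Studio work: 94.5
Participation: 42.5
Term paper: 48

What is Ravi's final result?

Term paper (48) ≤ Weekly reports (57), so Weekly reports stays at 57.
Weighted total:
  Essays 95.5 × 0.11 = 10.505
  Weekly reports 57 × 0.23 = 13.11
  Studio work 94.5 × 0.1 = 9.45
  Participation 42.5 × 0.5 = 21.25
  Term paper 48 × 0.06 = 2.88
Sum = 57.195
57.195 is ≥ 48 and < 67 → Developing

Developing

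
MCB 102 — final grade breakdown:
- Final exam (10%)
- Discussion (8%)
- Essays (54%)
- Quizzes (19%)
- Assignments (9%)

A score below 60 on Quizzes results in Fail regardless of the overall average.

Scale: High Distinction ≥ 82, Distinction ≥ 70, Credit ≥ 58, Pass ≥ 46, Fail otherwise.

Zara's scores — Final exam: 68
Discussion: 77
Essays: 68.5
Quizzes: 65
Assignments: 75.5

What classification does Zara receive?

Credit

Quizzes score 65 ≥ 60: minimum met.
Weighted total:
  Final exam 68 × 0.1 = 6.8
  Discussion 77 × 0.08 = 6.16
  Essays 68.5 × 0.54 = 36.99
  Quizzes 65 × 0.19 = 12.35
  Assignments 75.5 × 0.09 = 6.795
Sum = 69.095
69.095 is ≥ 58 and < 70 → Credit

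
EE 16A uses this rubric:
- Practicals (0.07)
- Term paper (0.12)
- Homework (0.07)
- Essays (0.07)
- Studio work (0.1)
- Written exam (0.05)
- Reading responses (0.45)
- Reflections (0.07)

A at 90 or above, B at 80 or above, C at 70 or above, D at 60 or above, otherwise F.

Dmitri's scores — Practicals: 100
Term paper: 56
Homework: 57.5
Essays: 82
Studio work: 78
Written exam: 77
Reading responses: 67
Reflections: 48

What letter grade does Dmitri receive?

D

Weighted total:
  Practicals 100 × 0.07 = 7
  Term paper 56 × 0.12 = 6.72
  Homework 57.5 × 0.07 = 4.025
  Essays 82 × 0.07 = 5.74
  Studio work 78 × 0.1 = 7.8
  Written exam 77 × 0.05 = 3.85
  Reading responses 67 × 0.45 = 30.15
  Reflections 48 × 0.07 = 3.36
Sum = 68.645
68.645 is ≥ 60 and < 70 → D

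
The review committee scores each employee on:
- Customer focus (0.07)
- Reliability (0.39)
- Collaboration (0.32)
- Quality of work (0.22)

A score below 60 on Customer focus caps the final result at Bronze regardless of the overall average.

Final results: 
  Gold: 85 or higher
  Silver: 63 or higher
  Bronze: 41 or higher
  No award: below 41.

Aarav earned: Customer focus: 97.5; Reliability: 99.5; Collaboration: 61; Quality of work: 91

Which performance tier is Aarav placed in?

Gold

Customer focus score 97.5 ≥ 60: minimum met.
Weighted total:
  Customer focus 97.5 × 0.07 = 6.825
  Reliability 99.5 × 0.39 = 38.805
  Collaboration 61 × 0.32 = 19.52
  Quality of work 91 × 0.22 = 20.02
Sum = 85.17
85.17 ≥ 85 → Gold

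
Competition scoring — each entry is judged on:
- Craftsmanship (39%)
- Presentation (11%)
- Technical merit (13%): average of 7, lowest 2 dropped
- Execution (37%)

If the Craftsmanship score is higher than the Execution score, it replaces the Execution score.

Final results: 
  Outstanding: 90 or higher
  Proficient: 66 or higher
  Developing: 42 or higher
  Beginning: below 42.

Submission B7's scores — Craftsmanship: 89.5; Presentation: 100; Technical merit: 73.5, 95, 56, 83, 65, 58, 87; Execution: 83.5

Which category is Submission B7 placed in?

Proficient

Technical merit: drop 56, 58 → average of remaining 5 = 403.5/5 = 80.7
Craftsmanship (89.5) > Execution (83.5), so Execution counts as 89.5.
Weighted total:
  Craftsmanship 89.5 × 0.39 = 34.905
  Presentation 100 × 0.11 = 11
  Technical merit 80.7 × 0.13 = 10.491
  Execution 89.5 × 0.37 = 33.115
Sum = 89.511
89.511 is ≥ 66 and < 90 → Proficient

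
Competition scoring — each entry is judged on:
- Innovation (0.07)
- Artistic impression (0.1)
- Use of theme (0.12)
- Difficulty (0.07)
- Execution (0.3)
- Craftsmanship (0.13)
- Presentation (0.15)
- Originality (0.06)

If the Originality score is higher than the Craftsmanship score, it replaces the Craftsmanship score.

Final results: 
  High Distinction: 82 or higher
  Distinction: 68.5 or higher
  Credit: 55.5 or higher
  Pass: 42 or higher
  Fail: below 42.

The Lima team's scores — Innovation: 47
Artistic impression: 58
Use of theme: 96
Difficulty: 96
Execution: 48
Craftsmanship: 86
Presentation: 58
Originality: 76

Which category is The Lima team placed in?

Originality (76) ≤ Craftsmanship (86), so Craftsmanship stays at 86.
Weighted total:
  Innovation 47 × 0.07 = 3.29
  Artistic impression 58 × 0.1 = 5.8
  Use of theme 96 × 0.12 = 11.52
  Difficulty 96 × 0.07 = 6.72
  Execution 48 × 0.3 = 14.4
  Craftsmanship 86 × 0.13 = 11.18
  Presentation 58 × 0.15 = 8.7
  Originality 76 × 0.06 = 4.56
Sum = 66.17
66.17 is ≥ 55.5 and < 68.5 → Credit

Credit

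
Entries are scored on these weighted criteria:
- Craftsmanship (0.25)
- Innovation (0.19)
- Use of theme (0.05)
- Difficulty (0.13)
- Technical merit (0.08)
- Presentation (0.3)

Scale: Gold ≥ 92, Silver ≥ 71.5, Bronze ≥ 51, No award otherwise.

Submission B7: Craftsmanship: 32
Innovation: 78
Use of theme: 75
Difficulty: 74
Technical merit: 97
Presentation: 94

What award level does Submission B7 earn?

Silver

Weighted total:
  Craftsmanship 32 × 0.25 = 8
  Innovation 78 × 0.19 = 14.82
  Use of theme 75 × 0.05 = 3.75
  Difficulty 74 × 0.13 = 9.62
  Technical merit 97 × 0.08 = 7.76
  Presentation 94 × 0.3 = 28.2
Sum = 72.15
72.15 is ≥ 71.5 and < 92 → Silver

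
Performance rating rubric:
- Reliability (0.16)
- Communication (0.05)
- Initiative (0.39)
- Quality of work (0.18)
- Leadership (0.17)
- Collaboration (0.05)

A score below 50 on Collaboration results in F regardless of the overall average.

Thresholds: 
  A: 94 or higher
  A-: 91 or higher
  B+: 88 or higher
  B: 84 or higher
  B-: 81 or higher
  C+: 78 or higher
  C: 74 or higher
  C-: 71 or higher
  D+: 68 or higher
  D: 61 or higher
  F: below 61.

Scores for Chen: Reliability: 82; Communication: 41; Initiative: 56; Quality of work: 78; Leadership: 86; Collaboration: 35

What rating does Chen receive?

F

Collaboration score 35 < 50: minimum not met.
Weighted total:
  Reliability 82 × 0.16 = 13.12
  Communication 41 × 0.05 = 2.05
  Initiative 56 × 0.39 = 21.84
  Quality of work 78 × 0.18 = 14.04
  Leadership 86 × 0.17 = 14.62
  Collaboration 35 × 0.05 = 1.75
Sum = 67.42
Because the Collaboration minimum was not met, the result is F.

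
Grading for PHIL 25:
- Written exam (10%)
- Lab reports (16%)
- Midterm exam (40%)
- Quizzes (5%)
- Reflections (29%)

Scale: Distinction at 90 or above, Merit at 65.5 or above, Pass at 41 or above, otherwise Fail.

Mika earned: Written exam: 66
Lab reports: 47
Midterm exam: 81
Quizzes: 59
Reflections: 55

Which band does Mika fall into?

Pass

Weighted total:
  Written exam 66 × 0.1 = 6.6
  Lab reports 47 × 0.16 = 7.52
  Midterm exam 81 × 0.4 = 32.4
  Quizzes 59 × 0.05 = 2.95
  Reflections 55 × 0.29 = 15.95
Sum = 65.42
65.42 is ≥ 41 and < 65.5 → Pass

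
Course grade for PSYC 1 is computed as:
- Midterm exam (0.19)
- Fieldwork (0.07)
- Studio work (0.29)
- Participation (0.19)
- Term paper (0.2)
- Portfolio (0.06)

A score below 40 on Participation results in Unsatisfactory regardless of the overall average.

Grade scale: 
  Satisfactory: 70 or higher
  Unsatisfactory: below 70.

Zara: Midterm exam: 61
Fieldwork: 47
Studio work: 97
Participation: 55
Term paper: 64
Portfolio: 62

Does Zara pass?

Participation score 55 ≥ 40: minimum met.
Weighted total:
  Midterm exam 61 × 0.19 = 11.59
  Fieldwork 47 × 0.07 = 3.29
  Studio work 97 × 0.29 = 28.13
  Participation 55 × 0.19 = 10.45
  Term paper 64 × 0.2 = 12.8
  Portfolio 62 × 0.06 = 3.72
Sum = 69.98
69.98 < 70 → Unsatisfactory

Unsatisfactory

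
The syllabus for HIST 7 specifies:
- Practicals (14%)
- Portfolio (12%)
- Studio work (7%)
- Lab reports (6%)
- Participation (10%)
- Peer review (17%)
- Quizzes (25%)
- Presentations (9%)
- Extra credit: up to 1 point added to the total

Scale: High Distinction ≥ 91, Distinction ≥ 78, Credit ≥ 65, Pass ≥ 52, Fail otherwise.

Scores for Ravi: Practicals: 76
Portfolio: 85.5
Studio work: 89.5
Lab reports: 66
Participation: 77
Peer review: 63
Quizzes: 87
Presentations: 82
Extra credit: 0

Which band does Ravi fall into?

Weighted total:
  Practicals 76 × 0.14 = 10.64
  Portfolio 85.5 × 0.12 = 10.26
  Studio work 89.5 × 0.07 = 6.265
  Lab reports 66 × 0.06 = 3.96
  Participation 77 × 0.1 = 7.7
  Peer review 63 × 0.17 = 10.71
  Quizzes 87 × 0.25 = 21.75
  Presentations 82 × 0.09 = 7.38
Sum = 78.665
Extra credit: 78.665 + 0 = 78.665
78.665 is ≥ 78 and < 91 → Distinction

Distinction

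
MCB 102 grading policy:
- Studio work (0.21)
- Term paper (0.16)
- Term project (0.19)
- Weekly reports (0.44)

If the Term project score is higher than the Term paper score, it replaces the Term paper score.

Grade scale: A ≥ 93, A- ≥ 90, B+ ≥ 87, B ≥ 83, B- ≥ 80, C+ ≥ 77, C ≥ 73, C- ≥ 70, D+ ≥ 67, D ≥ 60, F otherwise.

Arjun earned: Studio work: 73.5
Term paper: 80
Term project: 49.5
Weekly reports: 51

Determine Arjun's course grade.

D

Term project (49.5) ≤ Term paper (80), so Term paper stays at 80.
Weighted total:
  Studio work 73.5 × 0.21 = 15.435
  Term paper 80 × 0.16 = 12.8
  Term project 49.5 × 0.19 = 9.405
  Weekly reports 51 × 0.44 = 22.44
Sum = 60.08
60.08 is ≥ 60 and < 67 → D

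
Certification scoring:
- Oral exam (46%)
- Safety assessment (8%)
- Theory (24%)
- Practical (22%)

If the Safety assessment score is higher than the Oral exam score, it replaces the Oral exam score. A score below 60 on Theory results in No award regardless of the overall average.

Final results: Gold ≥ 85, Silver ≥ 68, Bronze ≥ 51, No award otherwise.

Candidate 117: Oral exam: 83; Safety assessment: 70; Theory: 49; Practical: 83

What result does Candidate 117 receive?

No award

Safety assessment (70) ≤ Oral exam (83), so Oral exam stays at 83.
Theory score 49 < 60: minimum not met.
Weighted total:
  Oral exam 83 × 0.46 = 38.18
  Safety assessment 70 × 0.08 = 5.6
  Theory 49 × 0.24 = 11.76
  Practical 83 × 0.22 = 18.26
Sum = 73.8
Because the Theory minimum was not met, the result is No award.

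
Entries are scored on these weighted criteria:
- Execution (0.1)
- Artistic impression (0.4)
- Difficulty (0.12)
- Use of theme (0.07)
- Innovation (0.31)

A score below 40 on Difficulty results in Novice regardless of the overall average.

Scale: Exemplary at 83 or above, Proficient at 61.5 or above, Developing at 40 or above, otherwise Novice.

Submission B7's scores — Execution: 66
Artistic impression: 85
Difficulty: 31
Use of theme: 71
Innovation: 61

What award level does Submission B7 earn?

Novice

Difficulty score 31 < 40: minimum not met.
Weighted total:
  Execution 66 × 0.1 = 6.6
  Artistic impression 85 × 0.4 = 34
  Difficulty 31 × 0.12 = 3.72
  Use of theme 71 × 0.07 = 4.97
  Innovation 61 × 0.31 = 18.91
Sum = 68.2
Because the Difficulty minimum was not met, the result is Novice.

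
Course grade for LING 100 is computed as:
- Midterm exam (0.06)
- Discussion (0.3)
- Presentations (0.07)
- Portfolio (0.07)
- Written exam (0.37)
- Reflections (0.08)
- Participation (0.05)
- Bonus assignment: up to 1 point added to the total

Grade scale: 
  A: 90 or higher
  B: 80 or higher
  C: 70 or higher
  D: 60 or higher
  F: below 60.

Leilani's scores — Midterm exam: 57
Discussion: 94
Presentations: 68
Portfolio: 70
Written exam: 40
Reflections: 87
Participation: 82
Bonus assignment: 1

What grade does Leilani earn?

D

Weighted total:
  Midterm exam 57 × 0.06 = 3.42
  Discussion 94 × 0.3 = 28.2
  Presentations 68 × 0.07 = 4.76
  Portfolio 70 × 0.07 = 4.9
  Written exam 40 × 0.37 = 14.8
  Reflections 87 × 0.08 = 6.96
  Participation 82 × 0.05 = 4.1
Sum = 67.14
Bonus assignment: 67.14 + 1 = 68.14
68.14 is ≥ 60 and < 70 → D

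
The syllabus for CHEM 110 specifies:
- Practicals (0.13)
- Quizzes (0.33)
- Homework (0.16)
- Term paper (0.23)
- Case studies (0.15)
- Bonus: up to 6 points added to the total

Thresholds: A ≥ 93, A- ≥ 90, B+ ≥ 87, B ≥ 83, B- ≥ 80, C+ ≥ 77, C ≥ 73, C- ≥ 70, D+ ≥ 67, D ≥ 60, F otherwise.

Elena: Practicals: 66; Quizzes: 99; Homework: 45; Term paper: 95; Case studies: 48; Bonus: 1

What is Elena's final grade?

C+

Weighted total:
  Practicals 66 × 0.13 = 8.58
  Quizzes 99 × 0.33 = 32.67
  Homework 45 × 0.16 = 7.2
  Term paper 95 × 0.23 = 21.85
  Case studies 48 × 0.15 = 7.2
Sum = 77.5
Bonus: 77.5 + 1 = 78.5
78.5 is ≥ 77 and < 80 → C+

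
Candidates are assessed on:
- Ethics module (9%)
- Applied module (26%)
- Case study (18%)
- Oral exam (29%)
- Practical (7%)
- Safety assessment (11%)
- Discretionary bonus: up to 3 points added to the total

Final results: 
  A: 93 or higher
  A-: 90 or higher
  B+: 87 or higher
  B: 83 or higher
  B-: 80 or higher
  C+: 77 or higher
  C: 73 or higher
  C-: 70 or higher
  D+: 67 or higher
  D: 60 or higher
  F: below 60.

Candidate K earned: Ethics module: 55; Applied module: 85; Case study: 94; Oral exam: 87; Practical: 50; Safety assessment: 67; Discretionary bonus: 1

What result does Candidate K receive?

B-

Weighted total:
  Ethics module 55 × 0.09 = 4.95
  Applied module 85 × 0.26 = 22.1
  Case study 94 × 0.18 = 16.92
  Oral exam 87 × 0.29 = 25.23
  Practical 50 × 0.07 = 3.5
  Safety assessment 67 × 0.11 = 7.37
Sum = 80.07
Discretionary bonus: 80.07 + 1 = 81.07
81.07 is ≥ 80 and < 83 → B-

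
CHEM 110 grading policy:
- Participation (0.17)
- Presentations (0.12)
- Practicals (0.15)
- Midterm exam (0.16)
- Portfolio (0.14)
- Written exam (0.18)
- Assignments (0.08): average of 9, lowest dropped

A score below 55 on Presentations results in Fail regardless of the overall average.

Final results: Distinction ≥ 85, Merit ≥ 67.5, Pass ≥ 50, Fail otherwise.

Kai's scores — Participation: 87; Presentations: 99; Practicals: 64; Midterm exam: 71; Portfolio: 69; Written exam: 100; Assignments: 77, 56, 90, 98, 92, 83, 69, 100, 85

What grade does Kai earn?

Assignments: drop 56 → average of remaining 8 = 694/8 = 86.75
Presentations score 99 ≥ 55: minimum met.
Weighted total:
  Participation 87 × 0.17 = 14.79
  Presentations 99 × 0.12 = 11.88
  Practicals 64 × 0.15 = 9.6
  Midterm exam 71 × 0.16 = 11.36
  Portfolio 69 × 0.14 = 9.66
  Written exam 100 × 0.18 = 18
  Assignments 86.75 × 0.08 = 6.94
Sum = 82.23
82.23 is ≥ 67.5 and < 85 → Merit

Merit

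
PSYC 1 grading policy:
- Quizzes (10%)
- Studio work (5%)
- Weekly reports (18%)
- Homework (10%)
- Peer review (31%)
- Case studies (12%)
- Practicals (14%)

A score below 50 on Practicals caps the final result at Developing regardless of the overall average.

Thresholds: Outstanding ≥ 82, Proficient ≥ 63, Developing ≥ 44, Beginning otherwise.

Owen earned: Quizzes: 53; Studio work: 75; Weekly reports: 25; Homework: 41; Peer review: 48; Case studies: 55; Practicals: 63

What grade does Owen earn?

Practicals score 63 ≥ 50: minimum met.
Weighted total:
  Quizzes 53 × 0.1 = 5.3
  Studio work 75 × 0.05 = 3.75
  Weekly reports 25 × 0.18 = 4.5
  Homework 41 × 0.1 = 4.1
  Peer review 48 × 0.31 = 14.88
  Case studies 55 × 0.12 = 6.6
  Practicals 63 × 0.14 = 8.82
Sum = 47.95
47.95 is ≥ 44 and < 63 → Developing

Developing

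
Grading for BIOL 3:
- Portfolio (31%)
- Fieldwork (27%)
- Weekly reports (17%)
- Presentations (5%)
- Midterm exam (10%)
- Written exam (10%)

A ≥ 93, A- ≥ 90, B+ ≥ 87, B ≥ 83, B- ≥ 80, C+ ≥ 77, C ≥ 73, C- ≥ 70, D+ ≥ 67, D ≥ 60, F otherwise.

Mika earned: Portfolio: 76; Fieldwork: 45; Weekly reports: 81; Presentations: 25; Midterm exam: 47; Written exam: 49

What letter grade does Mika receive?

Weighted total:
  Portfolio 76 × 0.31 = 23.56
  Fieldwork 45 × 0.27 = 12.15
  Weekly reports 81 × 0.17 = 13.77
  Presentations 25 × 0.05 = 1.25
  Midterm exam 47 × 0.1 = 4.7
  Written exam 49 × 0.1 = 4.9
Sum = 60.33
60.33 is ≥ 60 and < 67 → D

D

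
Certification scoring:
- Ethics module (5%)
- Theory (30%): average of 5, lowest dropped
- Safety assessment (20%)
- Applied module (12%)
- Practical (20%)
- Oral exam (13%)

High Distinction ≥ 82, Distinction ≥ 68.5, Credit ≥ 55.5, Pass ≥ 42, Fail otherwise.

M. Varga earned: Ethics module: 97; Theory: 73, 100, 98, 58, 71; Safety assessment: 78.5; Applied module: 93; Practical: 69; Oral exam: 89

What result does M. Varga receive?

Theory: drop 58 → average of remaining 4 = 342/4 = 85.5
Weighted total:
  Ethics module 97 × 0.05 = 4.85
  Theory 85.5 × 0.3 = 25.65
  Safety assessment 78.5 × 0.2 = 15.7
  Applied module 93 × 0.12 = 11.16
  Practical 69 × 0.2 = 13.8
  Oral exam 89 × 0.13 = 11.57
Sum = 82.73
82.73 ≥ 82 → High Distinction

High Distinction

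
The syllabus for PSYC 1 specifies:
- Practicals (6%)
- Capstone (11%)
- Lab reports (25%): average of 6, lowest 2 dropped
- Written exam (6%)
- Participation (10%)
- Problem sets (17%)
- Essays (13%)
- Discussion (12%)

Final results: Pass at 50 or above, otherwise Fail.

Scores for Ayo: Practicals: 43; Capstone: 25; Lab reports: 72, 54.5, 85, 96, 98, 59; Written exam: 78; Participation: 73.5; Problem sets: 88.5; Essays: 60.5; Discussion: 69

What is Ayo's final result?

Lab reports: drop 54.5, 59 → average of remaining 4 = 351/4 = 87.75
Weighted total:
  Practicals 43 × 0.06 = 2.58
  Capstone 25 × 0.11 = 2.75
  Lab reports 87.75 × 0.25 = 21.9375
  Written exam 78 × 0.06 = 4.68
  Participation 73.5 × 0.1 = 7.35
  Problem sets 88.5 × 0.17 = 15.045
  Essays 60.5 × 0.13 = 7.865
  Discussion 69 × 0.12 = 8.28
Sum = 70.4875
70.4875 ≥ 50 → Pass

Pass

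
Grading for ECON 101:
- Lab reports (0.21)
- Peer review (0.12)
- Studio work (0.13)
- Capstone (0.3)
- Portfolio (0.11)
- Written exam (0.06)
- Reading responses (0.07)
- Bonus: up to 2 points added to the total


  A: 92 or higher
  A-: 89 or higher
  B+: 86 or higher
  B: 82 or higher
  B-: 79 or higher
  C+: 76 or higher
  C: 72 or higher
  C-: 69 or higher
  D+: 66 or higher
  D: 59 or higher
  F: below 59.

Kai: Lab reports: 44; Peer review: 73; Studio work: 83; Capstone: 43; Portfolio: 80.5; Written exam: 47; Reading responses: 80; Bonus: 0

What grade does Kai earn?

Weighted total:
  Lab reports 44 × 0.21 = 9.24
  Peer review 73 × 0.12 = 8.76
  Studio work 83 × 0.13 = 10.79
  Capstone 43 × 0.3 = 12.9
  Portfolio 80.5 × 0.11 = 8.855
  Written exam 47 × 0.06 = 2.82
  Reading responses 80 × 0.07 = 5.6
Sum = 58.965
Bonus: 58.965 + 0 = 58.965
58.965 < 59 → F

F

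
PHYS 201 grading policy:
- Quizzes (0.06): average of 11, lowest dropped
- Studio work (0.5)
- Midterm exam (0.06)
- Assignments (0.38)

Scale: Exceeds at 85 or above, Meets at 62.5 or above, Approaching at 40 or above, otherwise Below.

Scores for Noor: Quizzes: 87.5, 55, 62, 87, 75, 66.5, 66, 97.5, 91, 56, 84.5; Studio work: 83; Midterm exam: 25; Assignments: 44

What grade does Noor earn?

Quizzes: drop 55 → average of remaining 10 = 773/10 = 77.3
Weighted total:
  Quizzes 77.3 × 0.06 = 4.638
  Studio work 83 × 0.5 = 41.5
  Midterm exam 25 × 0.06 = 1.5
  Assignments 44 × 0.38 = 16.72
Sum = 64.358
64.358 is ≥ 62.5 and < 85 → Meets

Meets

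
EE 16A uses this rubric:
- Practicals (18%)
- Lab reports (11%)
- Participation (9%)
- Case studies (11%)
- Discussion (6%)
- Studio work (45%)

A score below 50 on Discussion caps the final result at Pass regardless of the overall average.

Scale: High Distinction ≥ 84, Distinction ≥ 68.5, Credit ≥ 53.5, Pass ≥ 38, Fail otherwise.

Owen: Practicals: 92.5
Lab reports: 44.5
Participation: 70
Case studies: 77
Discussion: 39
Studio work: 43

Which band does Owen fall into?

Discussion score 39 < 50: minimum not met.
Weighted total:
  Practicals 92.5 × 0.18 = 16.65
  Lab reports 44.5 × 0.11 = 4.895
  Participation 70 × 0.09 = 6.3
  Case studies 77 × 0.11 = 8.47
  Discussion 39 × 0.06 = 2.34
  Studio work 43 × 0.45 = 19.35
Sum = 58.005
58.005 would be Credit; cap at Pass applies → Pass.

Pass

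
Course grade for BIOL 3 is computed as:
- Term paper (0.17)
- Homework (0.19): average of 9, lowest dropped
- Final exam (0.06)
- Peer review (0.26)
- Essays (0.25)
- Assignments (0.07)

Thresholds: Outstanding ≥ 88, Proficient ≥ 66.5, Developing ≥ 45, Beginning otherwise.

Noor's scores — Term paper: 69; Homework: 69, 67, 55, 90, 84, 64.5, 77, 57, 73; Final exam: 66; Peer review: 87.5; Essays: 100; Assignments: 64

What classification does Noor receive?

Proficient

Homework: drop 55 → average of remaining 8 = 581.5/8 = 72.6875
Weighted total:
  Term paper 69 × 0.17 = 11.73
  Homework 72.6875 × 0.19 = 13.810625
  Final exam 66 × 0.06 = 3.96
  Peer review 87.5 × 0.26 = 22.75
  Essays 100 × 0.25 = 25
  Assignments 64 × 0.07 = 4.48
Sum = 81.730625
81.730625 is ≥ 66.5 and < 88 → Proficient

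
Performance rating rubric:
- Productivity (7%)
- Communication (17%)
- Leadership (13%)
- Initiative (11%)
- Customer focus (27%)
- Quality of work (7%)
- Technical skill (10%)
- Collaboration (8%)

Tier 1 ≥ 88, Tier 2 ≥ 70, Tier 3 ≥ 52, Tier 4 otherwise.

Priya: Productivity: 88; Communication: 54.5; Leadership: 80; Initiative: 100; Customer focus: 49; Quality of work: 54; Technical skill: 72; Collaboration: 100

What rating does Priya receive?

Tier 3

Weighted total:
  Productivity 88 × 0.07 = 6.16
  Communication 54.5 × 0.17 = 9.265
  Leadership 80 × 0.13 = 10.4
  Initiative 100 × 0.11 = 11
  Customer focus 49 × 0.27 = 13.23
  Quality of work 54 × 0.07 = 3.78
  Technical skill 72 × 0.1 = 7.2
  Collaboration 100 × 0.08 = 8
Sum = 69.035
69.035 is ≥ 52 and < 70 → Tier 3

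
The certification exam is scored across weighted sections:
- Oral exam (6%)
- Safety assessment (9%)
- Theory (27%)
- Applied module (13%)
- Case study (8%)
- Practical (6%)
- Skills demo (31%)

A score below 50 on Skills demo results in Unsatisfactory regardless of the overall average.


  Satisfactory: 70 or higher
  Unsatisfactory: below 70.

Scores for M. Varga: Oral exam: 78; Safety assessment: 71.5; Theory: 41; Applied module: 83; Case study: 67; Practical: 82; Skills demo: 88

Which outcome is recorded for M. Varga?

Skills demo score 88 ≥ 50: minimum met.
Weighted total:
  Oral exam 78 × 0.06 = 4.68
  Safety assessment 71.5 × 0.09 = 6.435
  Theory 41 × 0.27 = 11.07
  Applied module 83 × 0.13 = 10.79
  Case study 67 × 0.08 = 5.36
  Practical 82 × 0.06 = 4.92
  Skills demo 88 × 0.31 = 27.28
Sum = 70.535
70.535 ≥ 70 → Satisfactory

Satisfactory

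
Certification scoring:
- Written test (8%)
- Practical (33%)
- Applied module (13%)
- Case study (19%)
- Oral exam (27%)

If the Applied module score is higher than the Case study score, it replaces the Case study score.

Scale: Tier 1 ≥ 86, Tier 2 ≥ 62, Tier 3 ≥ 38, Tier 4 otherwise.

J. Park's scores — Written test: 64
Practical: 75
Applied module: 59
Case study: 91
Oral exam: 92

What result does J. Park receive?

Tier 2

Applied module (59) ≤ Case study (91), so Case study stays at 91.
Weighted total:
  Written test 64 × 0.08 = 5.12
  Practical 75 × 0.33 = 24.75
  Applied module 59 × 0.13 = 7.67
  Case study 91 × 0.19 = 17.29
  Oral exam 92 × 0.27 = 24.84
Sum = 79.67
79.67 is ≥ 62 and < 86 → Tier 2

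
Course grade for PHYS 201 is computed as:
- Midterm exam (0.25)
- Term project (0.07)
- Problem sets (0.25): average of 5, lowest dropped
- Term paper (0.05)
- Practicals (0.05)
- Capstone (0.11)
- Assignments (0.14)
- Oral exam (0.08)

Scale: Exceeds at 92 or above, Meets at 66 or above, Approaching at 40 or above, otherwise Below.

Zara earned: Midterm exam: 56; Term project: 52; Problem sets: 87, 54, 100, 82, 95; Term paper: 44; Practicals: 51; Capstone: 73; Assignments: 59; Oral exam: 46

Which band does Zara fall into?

Problem sets: drop 54 → average of remaining 4 = 364/4 = 91
Weighted total:
  Midterm exam 56 × 0.25 = 14
  Term project 52 × 0.07 = 3.64
  Problem sets 91 × 0.25 = 22.75
  Term paper 44 × 0.05 = 2.2
  Practicals 51 × 0.05 = 2.55
  Capstone 73 × 0.11 = 8.03
  Assignments 59 × 0.14 = 8.26
  Oral exam 46 × 0.08 = 3.68
Sum = 65.11
65.11 is ≥ 40 and < 66 → Approaching

Approaching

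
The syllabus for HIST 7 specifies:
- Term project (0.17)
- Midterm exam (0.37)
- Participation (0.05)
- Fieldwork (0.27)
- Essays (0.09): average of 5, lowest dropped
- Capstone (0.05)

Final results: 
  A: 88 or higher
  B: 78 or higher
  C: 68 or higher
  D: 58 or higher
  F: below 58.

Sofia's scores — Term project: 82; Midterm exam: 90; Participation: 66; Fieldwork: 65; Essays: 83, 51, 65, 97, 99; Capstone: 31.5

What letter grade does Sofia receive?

C

Essays: drop 51 → average of remaining 4 = 344/4 = 86
Weighted total:
  Term project 82 × 0.17 = 13.94
  Midterm exam 90 × 0.37 = 33.3
  Participation 66 × 0.05 = 3.3
  Fieldwork 65 × 0.27 = 17.55
  Essays 86 × 0.09 = 7.74
  Capstone 31.5 × 0.05 = 1.575
Sum = 77.405
77.405 is ≥ 68 and < 78 → C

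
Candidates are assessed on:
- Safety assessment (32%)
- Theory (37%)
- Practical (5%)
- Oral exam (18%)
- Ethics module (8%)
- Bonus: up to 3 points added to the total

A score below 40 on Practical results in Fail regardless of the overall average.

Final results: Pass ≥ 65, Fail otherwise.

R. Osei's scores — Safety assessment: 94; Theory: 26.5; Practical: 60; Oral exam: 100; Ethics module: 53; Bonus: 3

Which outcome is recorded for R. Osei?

Practical score 60 ≥ 40: minimum met.
Weighted total:
  Safety assessment 94 × 0.32 = 30.08
  Theory 26.5 × 0.37 = 9.805
  Practical 60 × 0.05 = 3
  Oral exam 100 × 0.18 = 18
  Ethics module 53 × 0.08 = 4.24
Sum = 65.125
Bonus: 65.125 + 3 = 68.125
68.125 ≥ 65 → Pass

Pass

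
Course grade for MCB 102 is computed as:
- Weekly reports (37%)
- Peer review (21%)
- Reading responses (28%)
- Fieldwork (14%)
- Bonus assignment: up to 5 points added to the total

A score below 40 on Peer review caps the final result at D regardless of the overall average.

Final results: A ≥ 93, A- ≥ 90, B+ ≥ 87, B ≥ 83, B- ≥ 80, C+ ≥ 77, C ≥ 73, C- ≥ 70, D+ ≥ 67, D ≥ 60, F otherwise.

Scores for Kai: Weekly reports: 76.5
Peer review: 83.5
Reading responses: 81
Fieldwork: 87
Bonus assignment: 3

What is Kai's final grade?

Peer review score 83.5 ≥ 40: minimum met.
Weighted total:
  Weekly reports 76.5 × 0.37 = 28.305
  Peer review 83.5 × 0.21 = 17.535
  Reading responses 81 × 0.28 = 22.68
  Fieldwork 87 × 0.14 = 12.18
Sum = 80.7
Bonus assignment: 80.7 + 3 = 83.7
83.7 is ≥ 83 and < 87 → B

B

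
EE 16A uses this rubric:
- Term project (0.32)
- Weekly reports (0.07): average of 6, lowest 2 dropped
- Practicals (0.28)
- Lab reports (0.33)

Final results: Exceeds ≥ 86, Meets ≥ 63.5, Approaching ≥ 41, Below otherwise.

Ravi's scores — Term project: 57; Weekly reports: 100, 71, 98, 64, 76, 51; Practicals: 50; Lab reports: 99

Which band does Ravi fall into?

Meets

Weekly reports: drop 51, 64 → average of remaining 4 = 345/4 = 86.25
Weighted total:
  Term project 57 × 0.32 = 18.24
  Weekly reports 86.25 × 0.07 = 6.0375
  Practicals 50 × 0.28 = 14
  Lab reports 99 × 0.33 = 32.67
Sum = 70.9475
70.9475 is ≥ 63.5 and < 86 → Meets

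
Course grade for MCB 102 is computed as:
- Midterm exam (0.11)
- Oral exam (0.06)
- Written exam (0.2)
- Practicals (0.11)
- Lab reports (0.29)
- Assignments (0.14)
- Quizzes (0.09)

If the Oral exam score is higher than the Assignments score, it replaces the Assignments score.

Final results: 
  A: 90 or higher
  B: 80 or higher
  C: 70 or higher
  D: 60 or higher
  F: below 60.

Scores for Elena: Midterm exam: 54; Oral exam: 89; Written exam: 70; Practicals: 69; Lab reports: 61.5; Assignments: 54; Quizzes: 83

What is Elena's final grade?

C

Oral exam (89) > Assignments (54), so Assignments counts as 89.
Weighted total:
  Midterm exam 54 × 0.11 = 5.94
  Oral exam 89 × 0.06 = 5.34
  Written exam 70 × 0.2 = 14
  Practicals 69 × 0.11 = 7.59
  Lab reports 61.5 × 0.29 = 17.835
  Assignments 89 × 0.14 = 12.46
  Quizzes 83 × 0.09 = 7.47
Sum = 70.635
70.635 is ≥ 70 and < 80 → C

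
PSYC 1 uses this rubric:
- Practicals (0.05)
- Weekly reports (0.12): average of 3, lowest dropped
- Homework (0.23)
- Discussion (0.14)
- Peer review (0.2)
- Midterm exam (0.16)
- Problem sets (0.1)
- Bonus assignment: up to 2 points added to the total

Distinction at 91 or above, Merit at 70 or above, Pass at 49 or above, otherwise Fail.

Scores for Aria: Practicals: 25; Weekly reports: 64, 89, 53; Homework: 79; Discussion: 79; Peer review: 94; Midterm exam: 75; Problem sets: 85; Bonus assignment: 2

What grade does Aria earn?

Merit

Weekly reports: drop 53 → average of remaining 2 = 153/2 = 76.5
Weighted total:
  Practicals 25 × 0.05 = 1.25
  Weekly reports 76.5 × 0.12 = 9.18
  Homework 79 × 0.23 = 18.17
  Discussion 79 × 0.14 = 11.06
  Peer review 94 × 0.2 = 18.8
  Midterm exam 75 × 0.16 = 12
  Problem sets 85 × 0.1 = 8.5
Sum = 78.96
Bonus assignment: 78.96 + 2 = 80.96
80.96 is ≥ 70 and < 91 → Merit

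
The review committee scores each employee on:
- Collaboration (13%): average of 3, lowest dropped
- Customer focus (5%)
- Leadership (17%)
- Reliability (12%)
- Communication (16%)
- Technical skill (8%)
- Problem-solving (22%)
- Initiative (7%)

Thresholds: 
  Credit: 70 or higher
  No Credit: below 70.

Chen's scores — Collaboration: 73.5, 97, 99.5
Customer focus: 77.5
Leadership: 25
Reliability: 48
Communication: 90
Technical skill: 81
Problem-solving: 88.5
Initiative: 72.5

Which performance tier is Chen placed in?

Credit

Collaboration: drop 73.5 → average of remaining 2 = 196.5/2 = 98.25
Weighted total:
  Collaboration 98.25 × 0.13 = 12.7725
  Customer focus 77.5 × 0.05 = 3.875
  Leadership 25 × 0.17 = 4.25
  Reliability 48 × 0.12 = 5.76
  Communication 90 × 0.16 = 14.4
  Technical skill 81 × 0.08 = 6.48
  Problem-solving 88.5 × 0.22 = 19.47
  Initiative 72.5 × 0.07 = 5.075
Sum = 72.0825
72.0825 ≥ 70 → Credit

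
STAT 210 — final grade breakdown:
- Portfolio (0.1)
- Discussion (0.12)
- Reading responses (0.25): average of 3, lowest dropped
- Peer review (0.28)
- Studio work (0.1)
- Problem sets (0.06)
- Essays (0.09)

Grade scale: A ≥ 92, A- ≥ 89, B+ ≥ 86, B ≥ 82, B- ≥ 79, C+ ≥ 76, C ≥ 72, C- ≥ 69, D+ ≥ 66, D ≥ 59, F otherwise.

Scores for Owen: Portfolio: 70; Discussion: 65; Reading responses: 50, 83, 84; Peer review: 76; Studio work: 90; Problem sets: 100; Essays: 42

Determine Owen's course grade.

Reading responses: drop 50 → average of remaining 2 = 167/2 = 83.5
Weighted total:
  Portfolio 70 × 0.1 = 7
  Discussion 65 × 0.12 = 7.8
  Reading responses 83.5 × 0.25 = 20.875
  Peer review 76 × 0.28 = 21.28
  Studio work 90 × 0.1 = 9
  Problem sets 100 × 0.06 = 6
  Essays 42 × 0.09 = 3.78
Sum = 75.735
75.735 is ≥ 72 and < 76 → C

C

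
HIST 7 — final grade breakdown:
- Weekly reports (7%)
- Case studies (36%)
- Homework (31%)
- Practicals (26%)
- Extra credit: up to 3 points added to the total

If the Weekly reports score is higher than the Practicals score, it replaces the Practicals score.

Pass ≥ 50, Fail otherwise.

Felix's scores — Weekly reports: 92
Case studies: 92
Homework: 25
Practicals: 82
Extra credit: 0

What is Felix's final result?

Weekly reports (92) > Practicals (82), so Practicals counts as 92.
Weighted total:
  Weekly reports 92 × 0.07 = 6.44
  Case studies 92 × 0.36 = 33.12
  Homework 25 × 0.31 = 7.75
  Practicals 92 × 0.26 = 23.92
Sum = 71.23
Extra credit: 71.23 + 0 = 71.23
71.23 ≥ 50 → Pass

Pass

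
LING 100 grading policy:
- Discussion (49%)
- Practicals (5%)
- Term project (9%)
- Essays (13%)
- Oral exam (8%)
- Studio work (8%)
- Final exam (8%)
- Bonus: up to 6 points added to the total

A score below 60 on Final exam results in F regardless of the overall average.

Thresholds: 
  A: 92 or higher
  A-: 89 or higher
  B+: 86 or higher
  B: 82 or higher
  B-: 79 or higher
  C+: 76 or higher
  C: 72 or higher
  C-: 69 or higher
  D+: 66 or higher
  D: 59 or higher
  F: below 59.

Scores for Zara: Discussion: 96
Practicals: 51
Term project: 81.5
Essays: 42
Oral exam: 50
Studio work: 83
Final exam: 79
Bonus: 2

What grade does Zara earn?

Final exam score 79 ≥ 60: minimum met.
Weighted total:
  Discussion 96 × 0.49 = 47.04
  Practicals 51 × 0.05 = 2.55
  Term project 81.5 × 0.09 = 7.335
  Essays 42 × 0.13 = 5.46
  Oral exam 50 × 0.08 = 4
  Studio work 83 × 0.08 = 6.64
  Final exam 79 × 0.08 = 6.32
Sum = 79.345
Bonus: 79.345 + 2 = 81.345
81.345 is ≥ 79 and < 82 → B-

B-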